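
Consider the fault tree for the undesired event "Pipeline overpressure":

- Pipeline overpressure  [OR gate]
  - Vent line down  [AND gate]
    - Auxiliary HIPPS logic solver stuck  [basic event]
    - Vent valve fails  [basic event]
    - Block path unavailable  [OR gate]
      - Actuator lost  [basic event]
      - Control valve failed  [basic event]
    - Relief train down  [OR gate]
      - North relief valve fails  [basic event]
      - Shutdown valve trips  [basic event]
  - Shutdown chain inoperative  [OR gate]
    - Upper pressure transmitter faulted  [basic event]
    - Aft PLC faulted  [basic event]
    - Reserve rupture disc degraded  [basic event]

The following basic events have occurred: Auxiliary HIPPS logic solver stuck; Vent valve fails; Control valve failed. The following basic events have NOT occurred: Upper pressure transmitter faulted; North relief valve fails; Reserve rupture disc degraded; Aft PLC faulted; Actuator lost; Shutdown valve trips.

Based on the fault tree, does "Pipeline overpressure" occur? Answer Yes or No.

Block path unavailable [OR]: Actuator lost=not, Control valve failed=occurs → at least one input occurs → occurs.
Relief train down [OR]: North relief valve fails=not, Shutdown valve trips=not → no input occurs → does not occur.
Vent line down [AND]: Auxiliary HIPPS logic solver stuck=occurs, Vent valve fails=occurs, Block path unavailable=occurs, Relief train down=not → not all inputs occur → does not occur.
Shutdown chain inoperative [OR]: Upper pressure transmitter faulted=not, Aft PLC faulted=not, Reserve rupture disc degraded=not → no input occurs → does not occur.
Pipeline overpressure [OR]: Vent line down=not, Shutdown chain inoperative=not → no input occurs → does not occur.

No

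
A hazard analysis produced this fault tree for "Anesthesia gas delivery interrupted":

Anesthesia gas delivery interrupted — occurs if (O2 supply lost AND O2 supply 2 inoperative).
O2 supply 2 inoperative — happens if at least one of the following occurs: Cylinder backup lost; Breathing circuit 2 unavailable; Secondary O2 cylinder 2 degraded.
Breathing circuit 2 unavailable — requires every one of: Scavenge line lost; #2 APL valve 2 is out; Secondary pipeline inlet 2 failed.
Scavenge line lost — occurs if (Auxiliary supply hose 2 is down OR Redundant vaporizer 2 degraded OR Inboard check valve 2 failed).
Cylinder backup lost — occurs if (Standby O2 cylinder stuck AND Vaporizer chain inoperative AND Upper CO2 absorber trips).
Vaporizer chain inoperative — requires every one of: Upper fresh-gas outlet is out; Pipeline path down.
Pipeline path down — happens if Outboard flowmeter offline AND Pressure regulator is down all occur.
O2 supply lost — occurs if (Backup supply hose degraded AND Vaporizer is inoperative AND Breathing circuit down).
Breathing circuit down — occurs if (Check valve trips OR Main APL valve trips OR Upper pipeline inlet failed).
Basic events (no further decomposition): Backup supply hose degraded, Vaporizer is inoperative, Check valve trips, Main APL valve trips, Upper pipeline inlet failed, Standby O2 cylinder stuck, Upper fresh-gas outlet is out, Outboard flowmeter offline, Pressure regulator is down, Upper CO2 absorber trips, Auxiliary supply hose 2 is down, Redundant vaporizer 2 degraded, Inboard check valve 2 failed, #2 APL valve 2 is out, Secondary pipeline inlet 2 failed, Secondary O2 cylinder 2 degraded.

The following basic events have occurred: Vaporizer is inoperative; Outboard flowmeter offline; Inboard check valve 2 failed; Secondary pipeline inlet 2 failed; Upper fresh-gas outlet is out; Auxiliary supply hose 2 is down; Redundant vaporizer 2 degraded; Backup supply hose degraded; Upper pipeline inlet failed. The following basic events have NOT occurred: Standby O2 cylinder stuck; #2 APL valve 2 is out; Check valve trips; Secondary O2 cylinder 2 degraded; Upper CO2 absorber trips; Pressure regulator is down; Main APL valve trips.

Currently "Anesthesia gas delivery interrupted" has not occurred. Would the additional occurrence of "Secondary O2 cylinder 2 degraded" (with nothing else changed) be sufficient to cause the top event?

Counterfactual: set "Secondary O2 cylinder 2 degraded" to occurred.
Breathing circuit down [OR]: Check valve trips=not, Main APL valve trips=not, Upper pipeline inlet failed=occurs → at least one input occurs → occurs.
O2 supply lost [AND]: Backup supply hose degraded=occurs, Vaporizer is inoperative=occurs, Breathing circuit down=occurs → all inputs occur → occurs.
Pipeline path down [AND]: Outboard flowmeter offline=occurs, Pressure regulator is down=not → not all inputs occur → does not occur.
Vaporizer chain inoperative [AND]: Upper fresh-gas outlet is out=occurs, Pipeline path down=not → not all inputs occur → does not occur.
Cylinder backup lost [AND]: Standby O2 cylinder stuck=not, Vaporizer chain inoperative=not, Upper CO2 absorber trips=not → not all inputs occur → does not occur.
Scavenge line lost [OR]: Auxiliary supply hose 2 is down=occurs, Redundant vaporizer 2 degraded=occurs, Inboard check valve 2 failed=occurs → at least one input occurs → occurs.
Breathing circuit 2 unavailable [AND]: Scavenge line lost=occurs, #2 APL valve 2 is out=not, Secondary pipeline inlet 2 failed=occurs → not all inputs occur → does not occur.
O2 supply 2 inoperative [OR]: Cylinder backup lost=not, Breathing circuit 2 unavailable=not, Secondary O2 cylinder 2 degraded=occurs → at least one input occurs → occurs.
Anesthesia gas delivery interrupted [AND]: O2 supply lost=occurs, O2 supply 2 inoperative=occurs → all inputs occur → occurs.

Yes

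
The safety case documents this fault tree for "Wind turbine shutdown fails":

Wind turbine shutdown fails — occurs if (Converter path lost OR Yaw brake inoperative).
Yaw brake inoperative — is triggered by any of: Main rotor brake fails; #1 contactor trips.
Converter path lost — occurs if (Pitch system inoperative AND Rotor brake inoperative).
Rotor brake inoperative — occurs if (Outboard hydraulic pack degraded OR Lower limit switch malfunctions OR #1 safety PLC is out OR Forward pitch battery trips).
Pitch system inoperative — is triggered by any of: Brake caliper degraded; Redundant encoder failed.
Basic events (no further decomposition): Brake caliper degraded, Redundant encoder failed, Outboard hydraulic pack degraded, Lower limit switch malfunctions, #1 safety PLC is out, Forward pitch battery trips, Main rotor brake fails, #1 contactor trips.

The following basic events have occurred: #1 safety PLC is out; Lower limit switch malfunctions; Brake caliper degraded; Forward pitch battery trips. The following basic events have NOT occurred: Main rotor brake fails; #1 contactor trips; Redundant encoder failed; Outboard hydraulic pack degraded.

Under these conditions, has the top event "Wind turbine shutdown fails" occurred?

Yes

Pitch system inoperative [OR]: Brake caliper degraded=occurs, Redundant encoder failed=not → at least one input occurs → occurs.
Rotor brake inoperative [OR]: Outboard hydraulic pack degraded=not, Lower limit switch malfunctions=occurs, #1 safety PLC is out=occurs, Forward pitch battery trips=occurs → at least one input occurs → occurs.
Converter path lost [AND]: Pitch system inoperative=occurs, Rotor brake inoperative=occurs → all inputs occur → occurs.
Yaw brake inoperative [OR]: Main rotor brake fails=not, #1 contactor trips=not → no input occurs → does not occur.
Wind turbine shutdown fails [OR]: Converter path lost=occurs, Yaw brake inoperative=not → at least one input occurs → occurs.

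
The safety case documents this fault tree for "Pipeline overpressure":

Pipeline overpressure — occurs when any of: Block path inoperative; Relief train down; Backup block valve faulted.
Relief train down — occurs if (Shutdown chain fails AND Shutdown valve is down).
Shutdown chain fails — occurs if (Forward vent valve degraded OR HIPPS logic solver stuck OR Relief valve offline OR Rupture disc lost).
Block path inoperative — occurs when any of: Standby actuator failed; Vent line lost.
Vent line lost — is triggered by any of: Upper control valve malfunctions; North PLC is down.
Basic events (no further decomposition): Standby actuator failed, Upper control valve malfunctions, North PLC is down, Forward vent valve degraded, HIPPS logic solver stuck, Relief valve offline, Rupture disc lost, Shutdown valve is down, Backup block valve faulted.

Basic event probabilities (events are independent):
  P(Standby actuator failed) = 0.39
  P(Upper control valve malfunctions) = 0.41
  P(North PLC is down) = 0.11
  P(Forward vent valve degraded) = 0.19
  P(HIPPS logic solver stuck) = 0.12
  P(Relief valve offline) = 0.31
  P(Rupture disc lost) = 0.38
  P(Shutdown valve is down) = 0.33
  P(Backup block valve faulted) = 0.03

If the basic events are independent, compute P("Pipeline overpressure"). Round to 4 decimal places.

0.7606

P(Vent line lost) [OR] = 1 − (1−0.41) × (1−0.11) = 0.474900
P(Block path inoperative) [OR] = 1 − (1−0.39) × (1−0.474900) = 0.679689
P(Shutdown chain fails) [OR] = 1 − (1−0.19) × (1−0.12) × (1−0.31) × (1−0.38) = 0.695064
P(Relief train down) [AND] = 0.695064 × 0.33 = 0.229371
P(Pipeline overpressure) [OR] = 1 − (1−0.679689) × (1−0.229371) × (1−0.03) = 0.760564
Rounded to 4 decimal places: P(Pipeline overpressure) ≈ 0.7606.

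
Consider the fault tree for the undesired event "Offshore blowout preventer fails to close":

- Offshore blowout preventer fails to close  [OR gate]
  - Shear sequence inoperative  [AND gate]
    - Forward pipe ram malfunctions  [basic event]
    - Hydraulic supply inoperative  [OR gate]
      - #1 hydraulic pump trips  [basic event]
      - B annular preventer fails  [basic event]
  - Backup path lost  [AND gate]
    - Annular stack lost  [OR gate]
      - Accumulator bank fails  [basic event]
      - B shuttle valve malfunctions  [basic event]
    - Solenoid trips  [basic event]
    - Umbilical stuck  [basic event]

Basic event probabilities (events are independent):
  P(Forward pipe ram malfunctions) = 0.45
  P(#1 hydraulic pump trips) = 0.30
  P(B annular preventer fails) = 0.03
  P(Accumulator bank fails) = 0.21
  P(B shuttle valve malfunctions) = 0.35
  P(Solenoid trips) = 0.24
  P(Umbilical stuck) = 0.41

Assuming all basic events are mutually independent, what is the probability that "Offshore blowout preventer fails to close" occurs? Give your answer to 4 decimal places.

P(Hydraulic supply inoperative) [OR] = 1 − (1−0.30) × (1−0.03) = 0.321000
P(Shear sequence inoperative) [AND] = 0.45 × 0.321000 = 0.144450
P(Annular stack lost) [OR] = 1 − (1−0.21) × (1−0.35) = 0.486500
P(Backup path lost) [AND] = 0.486500 × 0.24 × 0.41 = 0.047872
P(Offshore blowout preventer fails to close) [OR] = 1 − (1−0.144450) × (1−0.047872) = 0.185407
Rounded to 4 decimal places: P(Offshore blowout preventer fails to close) ≈ 0.1854.

0.1854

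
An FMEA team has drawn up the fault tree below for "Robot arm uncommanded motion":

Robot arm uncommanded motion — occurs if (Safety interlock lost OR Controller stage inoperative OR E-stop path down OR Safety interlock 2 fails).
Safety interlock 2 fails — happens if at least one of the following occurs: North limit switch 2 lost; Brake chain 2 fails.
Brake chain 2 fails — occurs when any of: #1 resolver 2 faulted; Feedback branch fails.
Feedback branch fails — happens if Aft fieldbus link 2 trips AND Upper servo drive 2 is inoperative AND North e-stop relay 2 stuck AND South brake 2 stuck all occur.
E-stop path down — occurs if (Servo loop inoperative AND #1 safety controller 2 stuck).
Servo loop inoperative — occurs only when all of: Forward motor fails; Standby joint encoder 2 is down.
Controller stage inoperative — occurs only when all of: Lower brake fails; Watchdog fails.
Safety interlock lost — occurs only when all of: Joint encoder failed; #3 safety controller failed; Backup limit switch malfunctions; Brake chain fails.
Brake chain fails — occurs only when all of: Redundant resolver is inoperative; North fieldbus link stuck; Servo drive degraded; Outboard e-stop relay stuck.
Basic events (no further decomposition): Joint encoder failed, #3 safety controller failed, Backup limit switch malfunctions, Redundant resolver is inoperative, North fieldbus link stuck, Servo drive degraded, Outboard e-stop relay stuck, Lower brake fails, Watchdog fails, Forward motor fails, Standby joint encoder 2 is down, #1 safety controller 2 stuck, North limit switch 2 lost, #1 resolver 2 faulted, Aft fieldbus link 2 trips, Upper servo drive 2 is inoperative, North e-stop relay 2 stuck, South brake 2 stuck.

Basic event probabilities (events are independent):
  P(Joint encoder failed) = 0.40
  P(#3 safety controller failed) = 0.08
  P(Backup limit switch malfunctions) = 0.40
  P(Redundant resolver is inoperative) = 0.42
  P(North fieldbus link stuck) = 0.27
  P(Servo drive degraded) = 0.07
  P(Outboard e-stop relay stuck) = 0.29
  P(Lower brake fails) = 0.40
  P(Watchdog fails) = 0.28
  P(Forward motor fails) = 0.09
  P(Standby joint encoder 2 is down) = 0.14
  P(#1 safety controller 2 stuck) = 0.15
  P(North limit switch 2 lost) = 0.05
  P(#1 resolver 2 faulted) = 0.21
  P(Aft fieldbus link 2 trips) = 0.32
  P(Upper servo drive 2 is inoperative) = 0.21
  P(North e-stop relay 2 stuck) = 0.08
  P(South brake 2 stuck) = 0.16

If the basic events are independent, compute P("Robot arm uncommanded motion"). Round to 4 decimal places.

P(Brake chain fails) [AND] = 0.42 × 0.27 × 0.07 × 0.29 = 0.002302
P(Safety interlock lost) [AND] = 0.40 × 0.08 × 0.40 × 0.002302 = 0.000029
P(Controller stage inoperative) [AND] = 0.40 × 0.28 = 0.112000
P(Servo loop inoperative) [AND] = 0.09 × 0.14 = 0.012600
P(E-stop path down) [AND] = 0.012600 × 0.15 = 0.001890
P(Feedback branch fails) [AND] = 0.32 × 0.21 × 0.08 × 0.16 = 0.000860
P(Brake chain 2 fails) [OR] = 1 − (1−0.21) × (1−0.000860) = 0.210679
P(Safety interlock 2 fails) [OR] = 1 − (1−0.05) × (1−0.210679) = 0.250145
P(Robot arm uncommanded motion) [OR] = 1 − (1−0.000029) × (1−0.112000) × (1−0.001890) × (1−0.250145) = 0.335407
Rounded to 4 decimal places: P(Robot arm uncommanded motion) ≈ 0.3354.

0.3354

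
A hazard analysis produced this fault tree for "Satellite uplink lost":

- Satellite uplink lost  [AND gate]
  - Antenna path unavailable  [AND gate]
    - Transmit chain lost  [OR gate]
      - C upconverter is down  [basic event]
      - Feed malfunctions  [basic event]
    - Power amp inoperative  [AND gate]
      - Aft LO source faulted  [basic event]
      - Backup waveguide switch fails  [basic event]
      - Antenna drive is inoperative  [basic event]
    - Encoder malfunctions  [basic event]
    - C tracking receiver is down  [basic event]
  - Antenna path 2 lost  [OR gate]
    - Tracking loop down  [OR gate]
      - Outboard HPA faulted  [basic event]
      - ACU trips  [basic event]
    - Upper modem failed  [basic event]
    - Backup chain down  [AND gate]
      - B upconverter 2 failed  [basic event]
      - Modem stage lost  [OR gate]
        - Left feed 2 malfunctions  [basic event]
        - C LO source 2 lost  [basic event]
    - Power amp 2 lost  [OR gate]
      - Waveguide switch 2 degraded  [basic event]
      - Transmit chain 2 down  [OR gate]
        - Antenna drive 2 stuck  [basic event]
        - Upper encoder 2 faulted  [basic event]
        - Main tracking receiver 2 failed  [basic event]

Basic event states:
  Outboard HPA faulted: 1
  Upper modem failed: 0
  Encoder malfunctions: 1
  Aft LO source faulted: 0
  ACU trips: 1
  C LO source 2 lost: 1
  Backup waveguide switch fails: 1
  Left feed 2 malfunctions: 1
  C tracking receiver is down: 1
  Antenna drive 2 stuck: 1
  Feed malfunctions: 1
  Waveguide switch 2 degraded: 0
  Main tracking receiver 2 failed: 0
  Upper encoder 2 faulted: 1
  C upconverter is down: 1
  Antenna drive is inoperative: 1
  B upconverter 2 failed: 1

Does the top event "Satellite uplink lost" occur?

No

Transmit chain lost [OR]: C upconverter is down=occurs, Feed malfunctions=occurs → at least one input occurs → occurs.
Power amp inoperative [AND]: Aft LO source faulted=not, Backup waveguide switch fails=occurs, Antenna drive is inoperative=occurs → not all inputs occur → does not occur.
Antenna path unavailable [AND]: Transmit chain lost=occurs, Power amp inoperative=not, Encoder malfunctions=occurs, C tracking receiver is down=occurs → not all inputs occur → does not occur.
Tracking loop down [OR]: Outboard HPA faulted=occurs, ACU trips=occurs → at least one input occurs → occurs.
Modem stage lost [OR]: Left feed 2 malfunctions=occurs, C LO source 2 lost=occurs → at least one input occurs → occurs.
Backup chain down [AND]: B upconverter 2 failed=occurs, Modem stage lost=occurs → all inputs occur → occurs.
Transmit chain 2 down [OR]: Antenna drive 2 stuck=occurs, Upper encoder 2 faulted=occurs, Main tracking receiver 2 failed=not → at least one input occurs → occurs.
Power amp 2 lost [OR]: Waveguide switch 2 degraded=not, Transmit chain 2 down=occurs → at least one input occurs → occurs.
Antenna path 2 lost [OR]: Tracking loop down=occurs, Upper modem failed=not, Backup chain down=occurs, Power amp 2 lost=occurs → at least one input occurs → occurs.
Satellite uplink lost [AND]: Antenna path unavailable=not, Antenna path 2 lost=occurs → not all inputs occur → does not occur.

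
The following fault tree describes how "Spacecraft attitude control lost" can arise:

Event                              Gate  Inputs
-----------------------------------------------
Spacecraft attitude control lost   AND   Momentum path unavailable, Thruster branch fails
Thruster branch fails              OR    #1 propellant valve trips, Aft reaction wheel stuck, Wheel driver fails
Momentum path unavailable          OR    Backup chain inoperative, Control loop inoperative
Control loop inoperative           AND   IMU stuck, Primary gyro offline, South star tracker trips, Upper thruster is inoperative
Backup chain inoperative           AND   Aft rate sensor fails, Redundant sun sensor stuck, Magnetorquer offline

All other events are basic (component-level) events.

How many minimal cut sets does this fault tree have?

6

Backup chain inoperative [AND]: one cut set from each child combined → 1 × 1 × 1 = 1 cut set(s).
Control loop inoperative [AND]: one cut set from each child combined → 1 × 1 × 1 × 1 = 1 cut set(s).
Momentum path unavailable [OR]: union of children's cut sets → 2 cut set(s).
Thruster branch fails [OR]: union of children's cut sets → 3 cut set(s).
Spacecraft attitude control lost [AND]: one cut set from each child combined → 2 × 3 = 6 cut set(s).
Minimal cut sets: {#1 propellant valve trips, Aft rate sensor fails, Magnetorquer offline, Redundant sun sensor stuck}; {Aft rate sensor fails, Aft reaction wheel stuck, Magnetorquer offline, Redundant sun sensor stuck}; {Aft rate sensor fails, Magnetorquer offline, Redundant sun sensor stuck, Wheel driver fails}; {#1 propellant valve trips, IMU stuck, Primary gyro offline, South star tracker trips, Upper thruster is inoperative}; {Aft reaction wheel stuck, IMU stuck, Primary gyro offline, South star tracker trips, Upper thruster is inoperative}; {IMU stuck, Primary gyro offline, South star tracker trips, Upper thruster is inoperative, Wheel driver fails}.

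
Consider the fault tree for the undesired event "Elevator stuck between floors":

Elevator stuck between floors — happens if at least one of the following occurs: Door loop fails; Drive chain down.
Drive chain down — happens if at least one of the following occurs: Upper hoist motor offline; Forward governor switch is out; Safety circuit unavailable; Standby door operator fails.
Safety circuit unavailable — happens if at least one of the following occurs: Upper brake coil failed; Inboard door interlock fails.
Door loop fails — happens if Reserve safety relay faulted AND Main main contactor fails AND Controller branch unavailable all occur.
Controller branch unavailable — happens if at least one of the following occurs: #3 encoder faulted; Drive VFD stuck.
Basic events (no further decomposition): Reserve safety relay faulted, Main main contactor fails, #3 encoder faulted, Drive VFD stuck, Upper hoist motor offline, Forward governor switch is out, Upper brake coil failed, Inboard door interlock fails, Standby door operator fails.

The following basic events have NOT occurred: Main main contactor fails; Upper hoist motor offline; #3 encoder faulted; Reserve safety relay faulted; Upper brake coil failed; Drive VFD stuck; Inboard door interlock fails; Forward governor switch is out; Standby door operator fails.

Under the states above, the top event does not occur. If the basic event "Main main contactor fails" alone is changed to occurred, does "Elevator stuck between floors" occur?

Counterfactual: set "Main main contactor fails" to occurred.
Controller branch unavailable [OR]: #3 encoder faulted=not, Drive VFD stuck=not → no input occurs → does not occur.
Door loop fails [AND]: Reserve safety relay faulted=not, Main main contactor fails=occurs, Controller branch unavailable=not → not all inputs occur → does not occur.
Safety circuit unavailable [OR]: Upper brake coil failed=not, Inboard door interlock fails=not → no input occurs → does not occur.
Drive chain down [OR]: Upper hoist motor offline=not, Forward governor switch is out=not, Safety circuit unavailable=not, Standby door operator fails=not → no input occurs → does not occur.
Elevator stuck between floors [OR]: Door loop fails=not, Drive chain down=not → no input occurs → does not occur.

No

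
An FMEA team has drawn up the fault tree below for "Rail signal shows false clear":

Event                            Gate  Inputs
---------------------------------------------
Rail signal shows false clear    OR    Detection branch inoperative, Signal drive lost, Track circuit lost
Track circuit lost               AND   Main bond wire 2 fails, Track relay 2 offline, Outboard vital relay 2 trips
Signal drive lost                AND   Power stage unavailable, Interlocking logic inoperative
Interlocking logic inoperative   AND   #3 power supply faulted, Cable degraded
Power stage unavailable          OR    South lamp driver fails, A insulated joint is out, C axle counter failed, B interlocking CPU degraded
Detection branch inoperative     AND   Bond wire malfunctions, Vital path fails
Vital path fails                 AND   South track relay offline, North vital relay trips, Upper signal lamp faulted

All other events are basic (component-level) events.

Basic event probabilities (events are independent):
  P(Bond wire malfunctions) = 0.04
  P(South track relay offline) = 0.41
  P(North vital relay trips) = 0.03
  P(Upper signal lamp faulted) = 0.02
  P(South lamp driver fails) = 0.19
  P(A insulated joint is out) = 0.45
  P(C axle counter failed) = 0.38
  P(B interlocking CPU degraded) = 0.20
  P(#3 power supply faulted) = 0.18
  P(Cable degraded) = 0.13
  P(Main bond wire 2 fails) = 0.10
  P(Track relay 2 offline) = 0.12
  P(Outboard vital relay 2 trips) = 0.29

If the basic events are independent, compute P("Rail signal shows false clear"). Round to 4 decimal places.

P(Vital path fails) [AND] = 0.41 × 0.03 × 0.02 = 0.000246
P(Detection branch inoperative) [AND] = 0.04 × 0.000246 = 0.000010
P(Power stage unavailable) [OR] = 1 − (1−0.19) × (1−0.45) × (1−0.38) × (1−0.20) = 0.779032
P(Interlocking logic inoperative) [AND] = 0.18 × 0.13 = 0.023400
P(Signal drive lost) [AND] = 0.779032 × 0.023400 = 0.018229
P(Track circuit lost) [AND] = 0.10 × 0.12 × 0.29 = 0.003480
P(Rail signal shows false clear) [OR] = 1 − (1−0.000010) × (1−0.018229) × (1−0.003480) = 0.021655
Rounded to 4 decimal places: P(Rail signal shows false clear) ≈ 0.0217.

0.0217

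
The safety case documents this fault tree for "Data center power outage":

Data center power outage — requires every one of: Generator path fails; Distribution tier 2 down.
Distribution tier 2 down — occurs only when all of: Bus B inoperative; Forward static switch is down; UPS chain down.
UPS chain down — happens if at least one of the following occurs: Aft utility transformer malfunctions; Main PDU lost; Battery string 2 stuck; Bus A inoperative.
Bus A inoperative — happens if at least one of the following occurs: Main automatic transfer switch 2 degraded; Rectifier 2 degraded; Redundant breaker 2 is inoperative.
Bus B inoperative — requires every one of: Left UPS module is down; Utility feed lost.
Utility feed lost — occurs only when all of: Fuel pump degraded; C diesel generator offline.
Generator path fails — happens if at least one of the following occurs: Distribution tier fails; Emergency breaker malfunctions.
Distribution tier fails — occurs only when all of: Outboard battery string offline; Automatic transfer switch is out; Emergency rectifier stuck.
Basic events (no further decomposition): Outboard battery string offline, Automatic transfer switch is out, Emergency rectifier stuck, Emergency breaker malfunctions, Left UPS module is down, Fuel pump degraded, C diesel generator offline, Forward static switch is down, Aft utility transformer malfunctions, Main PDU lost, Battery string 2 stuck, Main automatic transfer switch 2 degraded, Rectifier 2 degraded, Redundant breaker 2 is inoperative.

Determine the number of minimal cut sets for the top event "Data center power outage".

12

Distribution tier fails [AND]: one cut set from each child combined → 1 × 1 × 1 = 1 cut set(s).
Generator path fails [OR]: union of children's cut sets → 2 cut set(s).
Utility feed lost [AND]: one cut set from each child combined → 1 × 1 = 1 cut set(s).
Bus B inoperative [AND]: one cut set from each child combined → 1 × 1 = 1 cut set(s).
Bus A inoperative [OR]: union of children's cut sets → 3 cut set(s).
UPS chain down [OR]: union of children's cut sets → 6 cut set(s).
Distribution tier 2 down [AND]: one cut set from each child combined → 1 × 1 × 6 = 6 cut set(s).
Data center power outage [AND]: one cut set from each child combined → 2 × 6 = 12 cut set(s).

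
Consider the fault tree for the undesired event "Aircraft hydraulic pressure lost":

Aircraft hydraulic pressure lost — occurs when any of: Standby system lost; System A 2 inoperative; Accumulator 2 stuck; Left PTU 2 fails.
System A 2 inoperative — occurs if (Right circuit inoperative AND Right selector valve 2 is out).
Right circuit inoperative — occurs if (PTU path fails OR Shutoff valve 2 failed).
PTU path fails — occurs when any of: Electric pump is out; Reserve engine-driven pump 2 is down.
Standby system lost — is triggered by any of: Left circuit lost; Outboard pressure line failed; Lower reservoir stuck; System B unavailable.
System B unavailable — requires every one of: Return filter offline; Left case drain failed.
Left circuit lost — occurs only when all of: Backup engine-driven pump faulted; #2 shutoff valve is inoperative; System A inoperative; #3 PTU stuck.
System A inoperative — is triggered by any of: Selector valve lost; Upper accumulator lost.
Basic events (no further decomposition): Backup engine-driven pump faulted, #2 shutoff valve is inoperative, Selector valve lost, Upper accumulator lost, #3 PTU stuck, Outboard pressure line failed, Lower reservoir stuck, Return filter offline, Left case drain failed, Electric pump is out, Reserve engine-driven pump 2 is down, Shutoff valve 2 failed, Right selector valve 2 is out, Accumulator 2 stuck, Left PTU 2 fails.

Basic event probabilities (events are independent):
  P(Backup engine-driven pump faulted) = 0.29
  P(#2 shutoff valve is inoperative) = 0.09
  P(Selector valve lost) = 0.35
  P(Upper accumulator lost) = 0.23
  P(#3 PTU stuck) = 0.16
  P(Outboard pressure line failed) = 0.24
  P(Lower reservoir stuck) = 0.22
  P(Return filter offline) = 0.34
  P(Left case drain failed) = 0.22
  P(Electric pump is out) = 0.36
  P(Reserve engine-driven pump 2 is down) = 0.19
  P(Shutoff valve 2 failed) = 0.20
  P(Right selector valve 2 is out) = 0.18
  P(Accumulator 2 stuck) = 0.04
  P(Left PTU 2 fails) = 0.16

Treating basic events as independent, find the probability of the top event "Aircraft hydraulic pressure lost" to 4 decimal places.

P(System A inoperative) [OR] = 1 − (1−0.35) × (1−0.23) = 0.499500
P(Left circuit lost) [AND] = 0.29 × 0.09 × 0.499500 × 0.16 = 0.002086
P(System B unavailable) [AND] = 0.34 × 0.22 = 0.074800
P(Standby system lost) [OR] = 1 − (1−0.002086) × (1−0.24) × (1−0.22) × (1−0.074800) = 0.452686
P(PTU path fails) [OR] = 1 − (1−0.36) × (1−0.19) = 0.481600
P(Right circuit inoperative) [OR] = 1 − (1−0.481600) × (1−0.20) = 0.585280
P(System A 2 inoperative) [AND] = 0.585280 × 0.18 = 0.105350
P(Aircraft hydraulic pressure lost) [OR] = 1 − (1−0.452686) × (1−0.105350) × (1−0.04) × (1−0.16) = 0.605143
Rounded to 4 decimal places: P(Aircraft hydraulic pressure lost) ≈ 0.6051.

0.6051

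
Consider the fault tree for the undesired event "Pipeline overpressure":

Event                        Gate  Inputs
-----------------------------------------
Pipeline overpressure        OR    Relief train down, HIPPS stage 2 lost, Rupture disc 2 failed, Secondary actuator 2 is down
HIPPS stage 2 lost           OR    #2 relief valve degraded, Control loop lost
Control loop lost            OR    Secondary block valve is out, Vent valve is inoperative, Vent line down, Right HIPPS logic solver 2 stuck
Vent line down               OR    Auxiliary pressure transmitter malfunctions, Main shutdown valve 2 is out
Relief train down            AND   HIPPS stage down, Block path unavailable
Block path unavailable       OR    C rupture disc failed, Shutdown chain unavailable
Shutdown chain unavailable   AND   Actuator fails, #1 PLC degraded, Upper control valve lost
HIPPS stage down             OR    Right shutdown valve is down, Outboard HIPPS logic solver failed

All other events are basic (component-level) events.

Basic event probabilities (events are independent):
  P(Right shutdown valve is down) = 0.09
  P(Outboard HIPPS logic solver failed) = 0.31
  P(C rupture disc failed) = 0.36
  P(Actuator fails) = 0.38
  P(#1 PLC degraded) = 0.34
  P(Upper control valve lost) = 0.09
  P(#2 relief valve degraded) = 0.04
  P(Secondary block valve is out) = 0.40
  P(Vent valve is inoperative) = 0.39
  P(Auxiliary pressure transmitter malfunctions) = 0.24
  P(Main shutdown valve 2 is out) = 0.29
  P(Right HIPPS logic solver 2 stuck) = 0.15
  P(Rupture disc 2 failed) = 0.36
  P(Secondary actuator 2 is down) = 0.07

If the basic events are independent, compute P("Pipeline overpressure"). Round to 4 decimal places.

P(HIPPS stage down) [OR] = 1 − (1−0.09) × (1−0.31) = 0.372100
P(Shutdown chain unavailable) [AND] = 0.38 × 0.34 × 0.09 = 0.011628
P(Block path unavailable) [OR] = 1 − (1−0.36) × (1−0.011628) = 0.367442
P(Relief train down) [AND] = 0.372100 × 0.367442 = 0.136725
P(Vent line down) [OR] = 1 − (1−0.24) × (1−0.29) = 0.460400
P(Control loop lost) [OR] = 1 − (1−0.40) × (1−0.39) × (1−0.460400) × (1−0.15) = 0.832130
P(HIPPS stage 2 lost) [OR] = 1 − (1−0.04) × (1−0.832130) = 0.838845
P(Pipeline overpressure) [OR] = 1 − (1−0.136725) × (1−0.838845) × (1−0.36) × (1−0.07) = 0.917195
Rounded to 4 decimal places: P(Pipeline overpressure) ≈ 0.9172.

0.9172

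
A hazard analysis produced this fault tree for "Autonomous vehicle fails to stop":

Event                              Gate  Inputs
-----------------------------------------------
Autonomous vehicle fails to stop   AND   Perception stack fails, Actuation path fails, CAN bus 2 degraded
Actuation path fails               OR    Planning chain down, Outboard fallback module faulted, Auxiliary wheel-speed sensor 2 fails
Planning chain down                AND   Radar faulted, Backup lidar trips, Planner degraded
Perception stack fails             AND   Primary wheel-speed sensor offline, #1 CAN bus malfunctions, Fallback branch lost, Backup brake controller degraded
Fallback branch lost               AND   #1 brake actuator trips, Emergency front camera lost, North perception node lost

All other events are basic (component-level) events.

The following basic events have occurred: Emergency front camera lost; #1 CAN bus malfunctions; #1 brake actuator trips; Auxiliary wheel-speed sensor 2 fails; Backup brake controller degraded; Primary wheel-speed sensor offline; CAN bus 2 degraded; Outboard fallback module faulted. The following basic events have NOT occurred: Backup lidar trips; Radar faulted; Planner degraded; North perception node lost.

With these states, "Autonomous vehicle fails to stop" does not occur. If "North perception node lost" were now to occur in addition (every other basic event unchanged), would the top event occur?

Counterfactual: set "North perception node lost" to occurred.
Fallback branch lost [AND]: #1 brake actuator trips=occurs, Emergency front camera lost=occurs, North perception node lost=occurs → all inputs occur → occurs.
Perception stack fails [AND]: Primary wheel-speed sensor offline=occurs, #1 CAN bus malfunctions=occurs, Fallback branch lost=occurs, Backup brake controller degraded=occurs → all inputs occur → occurs.
Planning chain down [AND]: Radar faulted=not, Backup lidar trips=not, Planner degraded=not → not all inputs occur → does not occur.
Actuation path fails [OR]: Planning chain down=not, Outboard fallback module faulted=occurs, Auxiliary wheel-speed sensor 2 fails=occurs → at least one input occurs → occurs.
Autonomous vehicle fails to stop [AND]: Perception stack fails=occurs, Actuation path fails=occurs, CAN bus 2 degraded=occurs → all inputs occur → occurs.

Yes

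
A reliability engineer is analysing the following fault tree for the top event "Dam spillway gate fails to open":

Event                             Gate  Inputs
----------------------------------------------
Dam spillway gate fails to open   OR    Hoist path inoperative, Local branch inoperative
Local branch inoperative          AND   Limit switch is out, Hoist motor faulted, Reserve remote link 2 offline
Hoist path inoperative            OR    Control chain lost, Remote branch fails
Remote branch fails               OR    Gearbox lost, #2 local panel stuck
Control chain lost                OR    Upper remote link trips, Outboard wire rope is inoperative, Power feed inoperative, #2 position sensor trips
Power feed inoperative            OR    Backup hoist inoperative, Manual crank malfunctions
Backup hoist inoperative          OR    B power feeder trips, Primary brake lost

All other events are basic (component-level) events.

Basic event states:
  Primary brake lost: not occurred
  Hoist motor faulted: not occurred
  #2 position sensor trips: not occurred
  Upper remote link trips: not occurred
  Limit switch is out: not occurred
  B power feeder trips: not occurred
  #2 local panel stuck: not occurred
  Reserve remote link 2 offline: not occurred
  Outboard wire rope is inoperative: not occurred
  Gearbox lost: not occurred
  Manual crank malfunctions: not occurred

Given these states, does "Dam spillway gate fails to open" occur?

No

Backup hoist inoperative [OR]: B power feeder trips=not, Primary brake lost=not → no input occurs → does not occur.
Power feed inoperative [OR]: Backup hoist inoperative=not, Manual crank malfunctions=not → no input occurs → does not occur.
Control chain lost [OR]: Upper remote link trips=not, Outboard wire rope is inoperative=not, Power feed inoperative=not, #2 position sensor trips=not → no input occurs → does not occur.
Remote branch fails [OR]: Gearbox lost=not, #2 local panel stuck=not → no input occurs → does not occur.
Hoist path inoperative [OR]: Control chain lost=not, Remote branch fails=not → no input occurs → does not occur.
Local branch inoperative [AND]: Limit switch is out=not, Hoist motor faulted=not, Reserve remote link 2 offline=not → not all inputs occur → does not occur.
Dam spillway gate fails to open [OR]: Hoist path inoperative=not, Local branch inoperative=not → no input occurs → does not occur.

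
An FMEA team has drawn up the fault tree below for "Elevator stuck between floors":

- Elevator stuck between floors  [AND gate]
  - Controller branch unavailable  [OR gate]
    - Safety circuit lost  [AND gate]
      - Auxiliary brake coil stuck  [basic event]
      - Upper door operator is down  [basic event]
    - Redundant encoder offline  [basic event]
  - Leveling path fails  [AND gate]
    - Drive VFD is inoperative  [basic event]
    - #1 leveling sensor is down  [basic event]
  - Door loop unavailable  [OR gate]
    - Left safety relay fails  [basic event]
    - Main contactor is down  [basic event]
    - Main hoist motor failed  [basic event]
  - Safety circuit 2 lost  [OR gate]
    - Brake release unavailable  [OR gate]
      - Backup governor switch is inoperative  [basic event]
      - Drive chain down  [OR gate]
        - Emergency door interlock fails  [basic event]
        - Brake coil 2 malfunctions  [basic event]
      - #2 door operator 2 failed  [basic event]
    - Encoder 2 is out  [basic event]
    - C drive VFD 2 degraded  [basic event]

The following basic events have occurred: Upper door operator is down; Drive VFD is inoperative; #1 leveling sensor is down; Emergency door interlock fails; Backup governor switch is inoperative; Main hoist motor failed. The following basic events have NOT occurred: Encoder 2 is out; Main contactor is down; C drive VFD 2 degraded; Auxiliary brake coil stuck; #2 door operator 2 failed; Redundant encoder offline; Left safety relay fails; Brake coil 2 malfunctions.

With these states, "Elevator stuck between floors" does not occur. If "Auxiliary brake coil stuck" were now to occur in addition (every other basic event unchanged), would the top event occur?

Yes

Counterfactual: set "Auxiliary brake coil stuck" to occurred.
Safety circuit lost [AND]: Auxiliary brake coil stuck=occurs, Upper door operator is down=occurs → all inputs occur → occurs.
Controller branch unavailable [OR]: Safety circuit lost=occurs, Redundant encoder offline=not → at least one input occurs → occurs.
Leveling path fails [AND]: Drive VFD is inoperative=occurs, #1 leveling sensor is down=occurs → all inputs occur → occurs.
Door loop unavailable [OR]: Left safety relay fails=not, Main contactor is down=not, Main hoist motor failed=occurs → at least one input occurs → occurs.
Drive chain down [OR]: Emergency door interlock fails=occurs, Brake coil 2 malfunctions=not → at least one input occurs → occurs.
Brake release unavailable [OR]: Backup governor switch is inoperative=occurs, Drive chain down=occurs, #2 door operator 2 failed=not → at least one input occurs → occurs.
Safety circuit 2 lost [OR]: Brake release unavailable=occurs, Encoder 2 is out=not, C drive VFD 2 degraded=not → at least one input occurs → occurs.
Elevator stuck between floors [AND]: Controller branch unavailable=occurs, Leveling path fails=occurs, Door loop unavailable=occurs, Safety circuit 2 lost=occurs → all inputs occur → occurs.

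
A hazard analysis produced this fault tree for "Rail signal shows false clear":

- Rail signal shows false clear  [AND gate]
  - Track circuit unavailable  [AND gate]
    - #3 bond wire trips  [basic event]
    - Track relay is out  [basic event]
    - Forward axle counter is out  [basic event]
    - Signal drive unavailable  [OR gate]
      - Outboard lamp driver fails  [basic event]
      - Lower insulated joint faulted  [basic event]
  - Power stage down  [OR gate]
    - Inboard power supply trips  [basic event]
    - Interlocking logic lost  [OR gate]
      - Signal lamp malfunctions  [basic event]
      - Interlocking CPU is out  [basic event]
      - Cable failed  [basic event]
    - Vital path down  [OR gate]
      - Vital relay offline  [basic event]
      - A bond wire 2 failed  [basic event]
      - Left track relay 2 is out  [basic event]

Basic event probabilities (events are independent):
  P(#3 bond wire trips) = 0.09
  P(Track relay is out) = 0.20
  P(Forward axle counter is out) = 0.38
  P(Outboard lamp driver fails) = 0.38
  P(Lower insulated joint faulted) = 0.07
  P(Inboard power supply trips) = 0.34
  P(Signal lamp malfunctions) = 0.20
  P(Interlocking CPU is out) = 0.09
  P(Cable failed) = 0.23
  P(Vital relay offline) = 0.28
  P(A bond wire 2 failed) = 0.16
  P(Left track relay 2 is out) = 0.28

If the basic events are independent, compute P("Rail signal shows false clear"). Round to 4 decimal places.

0.0024

P(Signal drive unavailable) [OR] = 1 − (1−0.38) × (1−0.07) = 0.423400
P(Track circuit unavailable) [AND] = 0.09 × 0.20 × 0.38 × 0.423400 = 0.002896
P(Interlocking logic lost) [OR] = 1 − (1−0.20) × (1−0.09) × (1−0.23) = 0.439440
P(Vital path down) [OR] = 1 − (1−0.28) × (1−0.16) × (1−0.28) = 0.564544
P(Power stage down) [OR] = 1 − (1−0.34) × (1−0.439440) × (1−0.564544) = 0.838895
P(Rail signal shows false clear) [AND] = 0.002896 × 0.838895 = 0.002429
Rounded to 4 decimal places: P(Rail signal shows false clear) ≈ 0.0024.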